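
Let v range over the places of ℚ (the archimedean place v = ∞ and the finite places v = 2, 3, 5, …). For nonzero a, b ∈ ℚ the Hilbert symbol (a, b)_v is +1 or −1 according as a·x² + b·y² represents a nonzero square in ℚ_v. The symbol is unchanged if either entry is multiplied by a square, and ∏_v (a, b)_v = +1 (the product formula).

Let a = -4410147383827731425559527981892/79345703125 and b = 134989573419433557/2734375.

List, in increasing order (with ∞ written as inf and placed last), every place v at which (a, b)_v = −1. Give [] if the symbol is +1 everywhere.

(a, b) ≡ (-429, 3059) mod (ℚ^×)²; places V = {2, 3, 5, 7, 11, 13, 17, 19, 23, 29, 59, ∞}.
(a,b)_2: α=2, β=0; u≡3, v≡3 (mod 8); ε(u)ε(v)=1·1, αω(v)=2·1, βω(u)=0·1; sum ≡ 1  ⇒  -1.
(a,b)_59: α=6, u≡13; β=4, v≡42 (mod 59); (13|59)=-1, (42|59)=-1; sign (−1)^0·-1^4·-1^6 = +1.
(a,b)_5: α=-14, u≡1; β=-8, v≡1 (mod 5); (1|5)=+1, (1|5)=+1; sign (−1)^0·+1^-8·+1^-14 = +1.
(a,b)_13: α=-1, u≡5; β=0, v≡12 (mod 13); (5|13)=-1, (12|13)=+1; sign (−1)^0·-1^0·+1^-1 = +1.
(a,b)_7: α=0, u≡6; β=-1, v≡5 (mod 7); (6|7)=-1, (5|7)=-1; sign (−1)^0·-1^-1·-1^0 = -1.
(a,b)_∞: sgn(-429)=−, sgn(3059)=+, so +1.
(a,b)_11: α=1, u≡9; β=2, v≡3 (mod 11); (9|11)=+1, (3|11)=+1; sign (−1)^0·+1^2·+1^1 = +1.
(a,b)_17: α=4, u≡4; β=2, v≡15 (mod 17); (4|17)=+1, (15|17)=+1; sign (−1)^0·+1^2·+1^4 = +1.
(a,b)_29: α=2, u≡20; β=0, v≡26 (mod 29); (20|29)=+1, (26|29)=-1; sign (−1)^0·+1^0·-1^2 = +1.
(a,b)_19: α=2, u≡8; β=1, v≡11 (mod 19); (8|19)=-1, (11|19)=+1; sign (−1)^0·-1^1·+1^2 = -1.
(a,b)_23: α=2, u≡12; β=1, v≡6 (mod 23); (12|23)=+1, (6|23)=+1; sign (−1)^0·+1^1·+1^2 = +1.
(a,b)_3: α=11, u≡1; β=6, v≡2 (mod 3); (1|3)=+1, (2|3)=-1; sign (−1)^0·+1^6·-1^11 = -1.
Ram(-429, 3059) = {2, 3, 7, 19}; no ℚ_2-point on the conic.

[2, 3, 7, 19]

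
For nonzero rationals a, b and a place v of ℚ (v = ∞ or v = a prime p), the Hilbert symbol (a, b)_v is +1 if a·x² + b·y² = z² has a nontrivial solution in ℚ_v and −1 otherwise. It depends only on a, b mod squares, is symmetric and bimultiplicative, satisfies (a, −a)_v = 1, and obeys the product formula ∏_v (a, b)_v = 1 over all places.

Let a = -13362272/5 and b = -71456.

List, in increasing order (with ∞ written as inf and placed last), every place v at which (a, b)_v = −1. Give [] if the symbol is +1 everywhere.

(a, b) ≡ (-34510, -4466) mod (ℚ^×)²; places V = {2, 5, 7, 11, 17, 29, ∞}.
(a,b)_29: α=1, u≡20; β=1, v≡1 (mod 29); (20|29)=+1, (1|29)=+1; sign (−1)^0·+1^1·+1^1 = +1.
(a,b)_17: α=1, u≡6; β=0, v≡12 (mod 17); (6|17)=-1, (12|17)=-1; sign (−1)^0·-1^0·-1^1 = -1.
(a,b)_11: α=2, u≡6; β=1, v≡5 (mod 11); (6|11)=-1, (5|11)=+1; sign (−1)^0·-1^1·+1^2 = -1.
(a,b)_7: α=1, u≡5; β=1, v≡5 (mod 7); (5|7)=-1, (5|7)=-1; sign (−1)^1·-1^1·-1^1 = -1.
(a,b)_5: α=-1, u≡3; β=0, v≡4 (mod 5); (3|5)=-1, (4|5)=+1; sign (−1)^0·-1^0·+1^-1 = +1.
(a,b)_∞: sgn(-34510)=−, sgn(-4466)=−, so -1.
(a,b)_2: α=5, β=5; u≡1, v≡7 (mod 8); ε(u)ε(v)=0·1, αω(v)=5·0, βω(u)=5·0; sum ≡ 0  ⇒  +1.
|Ram(-34510, -4466)| = 4, even; anisotropic at {7, 11, 17, ∞}.

[7, 11, 17, inf]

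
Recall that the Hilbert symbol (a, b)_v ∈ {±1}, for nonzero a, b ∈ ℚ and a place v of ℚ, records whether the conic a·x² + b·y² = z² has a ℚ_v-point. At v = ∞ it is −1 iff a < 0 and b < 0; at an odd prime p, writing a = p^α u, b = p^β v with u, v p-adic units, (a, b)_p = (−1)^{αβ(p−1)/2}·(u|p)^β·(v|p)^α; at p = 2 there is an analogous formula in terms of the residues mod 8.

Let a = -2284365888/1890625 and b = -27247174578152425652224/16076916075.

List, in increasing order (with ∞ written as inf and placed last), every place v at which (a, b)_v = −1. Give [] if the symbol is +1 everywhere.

[2, inf]

Mod squares: a ≡ -17, b ≡ -1173. Check v ∈ {∞, 2, 3, 5, 7, 11, 17, 23, 37}.
v=17: a=17^1·(≡16), b=17^3·(≡8) mod 17; (16|17)=+1, (8|17)=+1; (−1)^{1·3·8}·(+1)^3·(+1)^1 = +1.
v=2: v_2(a)=6, v_2(b)=18; units ≡ 7, 3 (mod 8); ε·ε+αω+βω = 1·1+6·1+18·0 ≡ 1  ⇒  (a,b)_2 = -1.
v=37: a=37^0·(≡22), b=37^2·(≡33) mod 37; (22|37)=-1, (33|37)=+1; (−1)^{0·2·18}·(-1)^2·(+1)^0 = +1.
v=∞: -17 < 0 and -1173 < 0  ⇒  (a,b)_∞ = -1.
v=3: a=3^4·(≡1), b=3^-1·(≡2) mod 3; (1|3)=+1, (2|3)=-1; (−1)^{4·-1·1}·(+1)^-1·(-1)^4 = +1.
v=5: a=5^-6·(≡2), b=5^-2·(≡2) mod 5; (2|5)=-1, (2|5)=-1; (−1)^{-6·-2·2}·(-1)^-2·(-1)^-6 = +1.
v=7: a=7^2·(≡4), b=7^4·(≡3) mod 7; (4|7)=+1, (3|7)=-1; (−1)^{2·4·3}·(+1)^4·(-1)^2 = +1.
v=11: a=11^-2·(≡4), b=11^-8·(≡9) mod 11; (4|11)=+1, (9|11)=+1; (−1)^{-2·-8·5}·(+1)^-8·(+1)^-2 = +1.
v=23: a=23^2·(≡12), b=23^5·(≡16) mod 23; (12|23)=+1, (16|23)=+1; (−1)^{2·5·11}·(+1)^5·(+1)^2 = +1.
(-17, -1173 / ℚ) ramifies at {2, ∞}: a division algebra.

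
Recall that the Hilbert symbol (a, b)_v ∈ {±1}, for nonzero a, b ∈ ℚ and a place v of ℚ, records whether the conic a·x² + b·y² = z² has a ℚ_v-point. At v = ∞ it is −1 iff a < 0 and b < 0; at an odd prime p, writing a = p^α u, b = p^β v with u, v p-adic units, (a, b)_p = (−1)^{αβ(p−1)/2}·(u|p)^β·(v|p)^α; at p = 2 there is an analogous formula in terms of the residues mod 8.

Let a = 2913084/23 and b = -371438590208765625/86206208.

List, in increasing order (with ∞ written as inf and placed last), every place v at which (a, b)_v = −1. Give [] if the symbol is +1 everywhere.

[3, 13, 23, 31]

(a, b) ≡ (2553, -188967103) mod (ℚ^×)²; places V = {2, 3, 5, 7, 11, 13, 19, 23, 29, 31, 37, ∞}.
(a,b)_37: α=1, u≡32; β=1, v≡18 (mod 37); (32|37)=-1, (18|37)=-1; sign (−1)^0·-1^1·-1^1 = +1.
(a,b)_11: α=0, u≡9; β=-4, v≡5 (mod 11); (9|11)=+1, (5|11)=+1; sign (−1)^0·+1^-4·+1^0 = +1.
(a,b)_29: α=0, u≡4; β=1, v≡18 (mod 29); (4|29)=+1, (18|29)=-1; sign (−1)^0·+1^1·-1^0 = +1.
(a,b)_23: α=-1, u≡19; β=-1, v≡15 (mod 23); (19|23)=-1, (15|23)=-1; sign (−1)^1·-1^-1·-1^-1 = -1.
(a,b)_2: α=2, β=-8; u≡1, v≡1 (mod 8); ε(u)ε(v)=0·0, αω(v)=2·0, βω(u)=-8·0; sum ≡ 0  ⇒  +1.
(a,b)_13: α=0, u≡7; β=1, v≡6 (mod 13); (7|13)=-1, (6|13)=-1; sign (−1)^0·-1^1·-1^0 = -1.
(a,b)_31: α=0, u≡6; β=1, v≡21 (mod 31); (6|31)=-1, (21|31)=-1; sign (−1)^0·-1^1·-1^0 = -1.
(a,b)_19: α=0, u≡1; β=1, v≡2 (mod 19); (1|19)=+1, (2|19)=-1; sign (−1)^0·+1^1·-1^0 = +1.
(a,b)_7: α=0, u≡3; β=2, v≡2 (mod 7); (3|7)=-1, (2|7)=+1; sign (−1)^0·-1^2·+1^0 = +1.
(a,b)_5: α=0, u≡3; β=6, v≡3 (mod 5); (3|5)=-1, (3|5)=-1; sign (−1)^0·-1^6·-1^0 = +1.
(a,b)_∞: sgn(2553)=+, sgn(-188967103)=−, so +1.
(a,b)_3: α=9, u≡2; β=10, v≡2 (mod 3); (2|3)=-1, (2|3)=-1; sign (−1)^0·-1^10·-1^9 = -1.
Ram(2553, -188967103) = {3, 13, 23, 31}; no ℚ_3-point on the conic.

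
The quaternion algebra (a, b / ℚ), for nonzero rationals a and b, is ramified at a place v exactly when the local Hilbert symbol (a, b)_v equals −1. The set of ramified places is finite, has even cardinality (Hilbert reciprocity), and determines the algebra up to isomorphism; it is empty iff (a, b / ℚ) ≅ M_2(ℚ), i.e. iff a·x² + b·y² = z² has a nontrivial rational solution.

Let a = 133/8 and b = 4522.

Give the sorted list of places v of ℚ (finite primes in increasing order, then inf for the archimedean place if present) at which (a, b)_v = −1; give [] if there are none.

[17, 19]

(a, b) ≡ (266, 4522) mod (ℚ^×)²; places V = {2, 7, 17, 19, ∞}.
(a,b)_17: α=0, u≡6; β=1, v≡11 (mod 17); (6|17)=-1, (11|17)=-1; sign (−1)^0·-1^1·-1^0 = -1.
(a,b)_∞: sgn(266)=+, sgn(4522)=+, so +1.
(a,b)_19: α=1, u≡8; β=1, v≡10 (mod 19); (8|19)=-1, (10|19)=-1; sign (−1)^1·-1^1·-1^1 = -1.
(a,b)_7: α=1, u≡5; β=1, v≡2 (mod 7); (5|7)=-1, (2|7)=+1; sign (−1)^1·-1^1·+1^1 = +1.
(a,b)_2: α=-3, β=1; u≡5, v≡5 (mod 8); ε(u)ε(v)=0·0, αω(v)=-3·1, βω(u)=1·1; sum ≡ 0  ⇒  +1.
|Ram(266, 4522)| = 2, even; anisotropic at {17, 19}.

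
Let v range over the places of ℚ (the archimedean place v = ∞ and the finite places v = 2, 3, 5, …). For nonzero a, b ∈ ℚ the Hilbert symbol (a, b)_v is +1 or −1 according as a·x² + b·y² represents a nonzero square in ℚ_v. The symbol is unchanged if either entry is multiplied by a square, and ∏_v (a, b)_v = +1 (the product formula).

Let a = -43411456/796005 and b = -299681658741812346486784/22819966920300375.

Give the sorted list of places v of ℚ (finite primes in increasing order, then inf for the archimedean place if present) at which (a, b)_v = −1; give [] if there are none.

Mod squares: a ≡ -211970, b ≡ -19713210. Check v ∈ {∞, 2, 3, 5, 7, 11, 19, 31, 41, 47}.
v=19: a=19^-2·(≡10), b=19^-4·(≡18) mod 19; (10|19)=-1, (18|19)=-1; (−1)^{-2·-4·9}·(-1)^-4·(-1)^-2 = +1.
v=41: a=41^1·(≡36), b=41^3·(≡3) mod 41; (36|41)=+1, (3|41)=-1; (−1)^{1·3·20}·(+1)^3·(-1)^1 = -1.
v=7: a=7^-2·(≡2), b=7^-8·(≡1) mod 7; (2|7)=+1, (1|7)=+1; (−1)^{-2·-8·3}·(+1)^-8·(+1)^-2 = +1.
v=3: a=3^-2·(≡1), b=3^-5·(≡1) mod 3; (1|3)=+1, (1|3)=+1; (−1)^{-2·-5·1}·(+1)^-5·(+1)^-2 = +1.
v=5: a=5^-1·(≡4), b=5^-3·(≡2) mod 5; (4|5)=+1, (2|5)=-1; (−1)^{-1·-3·2}·(+1)^-3·(-1)^-1 = -1.
v=∞: -211970 < 0 and -19713210 < 0  ⇒  (a,b)_∞ = -1.
v=31: a=31^0·(≡18), b=31^1·(≡22) mod 31; (18|31)=+1, (22|31)=-1; (−1)^{0·1·15}·(+1)^1·(-1)^0 = +1.
v=2: v_2(a)=11, v_2(b)=23; units ≡ 7, 3 (mod 8); ε·ε+αω+βω = 1·1+11·1+23·0 ≡ 0  ⇒  (a,b)_2 = +1.
v=11: a=11^1·(≡7), b=11^5·(≡7) mod 11; (7|11)=-1, (7|11)=-1; (−1)^{1·5·5}·(-1)^5·(-1)^1 = -1.
v=47: a=47^1·(≡25), b=47^3·(≡33) mod 47; (25|47)=+1, (33|47)=-1; (−1)^{1·3·23}·(+1)^3·(-1)^1 = +1.
|Ram(-211970, -19713210)| = 4, even; anisotropic at {5, 11, 41, ∞}.

[5, 11, 41, inf]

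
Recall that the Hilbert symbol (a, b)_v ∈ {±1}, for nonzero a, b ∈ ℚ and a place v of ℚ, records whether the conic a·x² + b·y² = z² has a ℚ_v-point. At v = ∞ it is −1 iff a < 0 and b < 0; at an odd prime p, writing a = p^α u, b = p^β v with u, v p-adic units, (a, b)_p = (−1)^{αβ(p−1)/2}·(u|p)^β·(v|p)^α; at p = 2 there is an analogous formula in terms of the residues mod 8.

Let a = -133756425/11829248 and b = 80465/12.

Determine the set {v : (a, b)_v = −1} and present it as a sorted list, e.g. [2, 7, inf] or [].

[3, 17]

(a, b) ≡ (-34, 1995) mod (ℚ^×)²; places V = {2, 3, 5, 7, 11, 17, 19, ∞}.
(a,b)_5: α=2, u≡1; β=1, v≡4 (mod 5); (1|5)=+1, (4|5)=+1; sign (−1)^0·+1^1·+1^2 = +1.
(a,b)_7: α=0, u≡4; β=1, v≡3 (mod 7); (4|7)=+1, (3|7)=-1; sign (−1)^0·+1^1·-1^0 = +1.
(a,b)_11: α=2, u≡10; β=2, v≡5 (mod 11); (10|11)=-1, (5|11)=+1; sign (−1)^0·-1^2·+1^2 = +1.
(a,b)_19: α=-2, u≡5; β=1, v≡3 (mod 19); (5|19)=+1, (3|19)=-1; sign (−1)^0·+1^1·-1^-2 = +1.
(a,b)_∞: sgn(-34)=−, sgn(1995)=+, so +1.
(a,b)_3: α=2, u≡2; β=-1, v≡2 (mod 3); (2|3)=-1, (2|3)=-1; sign (−1)^0·-1^-1·-1^2 = -1.
(a,b)_2: α=-15, β=-2; u≡7, v≡3 (mod 8); ε(u)ε(v)=1·1, αω(v)=-15·1, βω(u)=-2·0; sum ≡ 0  ⇒  +1.
(a,b)_17: α=3, u≡13; β=0, v≡6 (mod 17); (13|17)=+1, (6|17)=-1; sign (−1)^0·+1^0·-1^3 = -1.
(-34, 1995 / ℚ) ramifies at {3, 17}: a division algebra.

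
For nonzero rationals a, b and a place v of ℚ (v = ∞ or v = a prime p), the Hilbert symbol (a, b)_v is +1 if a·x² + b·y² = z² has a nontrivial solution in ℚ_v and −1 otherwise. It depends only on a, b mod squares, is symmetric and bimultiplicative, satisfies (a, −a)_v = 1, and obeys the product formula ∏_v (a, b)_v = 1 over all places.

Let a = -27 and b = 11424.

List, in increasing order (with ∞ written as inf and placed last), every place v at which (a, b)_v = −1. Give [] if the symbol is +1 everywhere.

(a, b) ≡ (-3, 714) mod (ℚ^×)²; places V = {2, 3, 7, 17, ∞}.
(a,b)_3: α=3, u≡2; β=1, v≡1 (mod 3); (2|3)=-1, (1|3)=+1; sign (−1)^1·-1^1·+1^3 = +1.
(a,b)_∞: sgn(-3)=−, sgn(714)=+, so +1.
(a,b)_7: α=0, u≡1; β=1, v≡1 (mod 7); (1|7)=+1, (1|7)=+1; sign (−1)^0·+1^1·+1^0 = +1.
(a,b)_17: α=0, u≡7; β=1, v≡9 (mod 17); (7|17)=-1, (9|17)=+1; sign (−1)^0·-1^1·+1^0 = -1.
(a,b)_2: α=0, β=5; u≡5, v≡5 (mod 8); ε(u)ε(v)=0·0, αω(v)=0·1, βω(u)=5·1; sum ≡ 1  ⇒  -1.
|Ram(-3, 714)| = 2, even; anisotropic at {2, 17}.

[2, 17]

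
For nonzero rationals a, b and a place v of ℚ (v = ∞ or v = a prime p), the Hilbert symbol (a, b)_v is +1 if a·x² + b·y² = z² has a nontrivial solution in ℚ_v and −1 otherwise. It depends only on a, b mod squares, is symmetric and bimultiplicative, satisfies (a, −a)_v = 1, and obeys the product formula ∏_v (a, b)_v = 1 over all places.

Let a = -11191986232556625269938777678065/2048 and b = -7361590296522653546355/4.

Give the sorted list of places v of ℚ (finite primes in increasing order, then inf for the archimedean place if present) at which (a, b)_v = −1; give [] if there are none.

[2, 17, 19, 41, 43, inf]

Mod squares: a ≡ -210906826130, b ≡ -1418395. Check v ∈ {∞, 2, 3, 5, 7, 11, 13, 17, 19, 37, 41, 43}.
v=3: a=3^2·(≡1), b=3^2·(≡2) mod 3; (1|3)=+1, (2|3)=-1; (−1)^{2·2·1}·(+1)^2·(-1)^2 = +1.
v=7: a=7^3·(≡1), b=7^2·(≡2) mod 7; (1|7)=+1, (2|7)=+1; (−1)^{3·2·3}·(+1)^2·(+1)^3 = +1.
v=17: a=17^3·(≡11), b=17^3·(≡1) mod 17; (11|17)=-1, (1|17)=+1; (−1)^{3·3·8}·(-1)^3·(+1)^3 = -1.
v=13: a=13^5·(≡8), b=13^2·(≡3) mod 13; (8|13)=-1, (3|13)=+1; (−1)^{5·2·6}·(-1)^2·(+1)^5 = +1.
v=11: a=11^3·(≡4), b=11^1·(≡8) mod 11; (4|11)=+1, (8|11)=-1; (−1)^{3·1·5}·(+1)^1·(-1)^3 = +1.
v=43: a=43^3·(≡31), b=43^2·(≡5) mod 43; (31|43)=+1, (5|43)=-1; (−1)^{3·2·21}·(+1)^2·(-1)^3 = -1.
v=19: a=19^5·(≡8), b=19^4·(≡13) mod 19; (8|19)=-1, (13|19)=-1; (−1)^{5·4·9}·(-1)^4·(-1)^5 = -1.
v=41: a=41^1·(≡6), b=41^1·(≡5) mod 41; (6|41)=-1, (5|41)=+1; (−1)^{1·1·20}·(-1)^1·(+1)^1 = -1.
v=2: v_2(a)=-11, v_2(b)=-2; units ≡ 7, 5 (mod 8); ε·ε+αω+βω = 1·0+-11·1+-2·0 ≡ 1  ⇒  (a,b)_2 = -1.
v=∞: -210906826130 < 0 and -1418395 < 0  ⇒  (a,b)_∞ = -1.
v=37: a=37^1·(≡3), b=37^1·(≡12) mod 37; (3|37)=+1, (12|37)=+1; (−1)^{1·1·18}·(+1)^1·(+1)^1 = +1.
v=5: a=5^1·(≡4), b=5^1·(≡1) mod 5; (4|5)=+1, (1|5)=+1; (−1)^{1·1·2}·(+1)^1·(+1)^1 = +1.
|Ram(-210906826130, -1418395)| = 6, even; anisotropic at {2, 17, 19, 41, 43, ∞}.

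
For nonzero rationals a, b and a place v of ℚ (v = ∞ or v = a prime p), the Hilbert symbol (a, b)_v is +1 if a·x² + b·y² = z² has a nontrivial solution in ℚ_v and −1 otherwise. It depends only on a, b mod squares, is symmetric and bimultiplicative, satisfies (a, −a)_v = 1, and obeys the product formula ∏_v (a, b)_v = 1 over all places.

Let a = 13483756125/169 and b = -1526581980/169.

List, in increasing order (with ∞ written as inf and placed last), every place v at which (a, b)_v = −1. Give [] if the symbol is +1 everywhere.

[7, 19]

(a, b) ≡ (18445, -350455) mod (ℚ^×)²; places V = {2, 3, 5, 7, 11, 13, 17, 19, 31, ∞}.
(a,b)_19: α=2, u≡3; β=1, v≡9 (mod 19); (3|19)=-1, (9|19)=+1; sign (−1)^0·-1^1·+1^2 = -1.
(a,b)_5: α=3, u≡1; β=1, v≡1 (mod 5); (1|5)=+1, (1|5)=+1; sign (−1)^0·+1^1·+1^3 = +1.
(a,b)_∞: sgn(18445)=+, sgn(-350455)=−, so +1.
(a,b)_13: α=-2, u≡8; β=-2, v≡12 (mod 13); (8|13)=-1, (12|13)=+1; sign (−1)^0·-1^-2·+1^-2 = +1.
(a,b)_31: α=1, u≡6; β=1, v≡7 (mod 31); (6|31)=-1, (7|31)=+1; sign (−1)^1·-1^1·+1^1 = +1.
(a,b)_17: α=1, u≡7; β=1, v≡10 (mod 17); (7|17)=-1, (10|17)=-1; sign (−1)^0·-1^1·-1^1 = +1.
(a,b)_2: α=0, β=2; u≡5, v≡1 (mod 8); ε(u)ε(v)=0·0, αω(v)=0·0, βω(u)=2·1; sum ≡ 0  ⇒  +1.
(a,b)_3: α=4, u≡1; β=2, v≡2 (mod 3); (1|3)=+1, (2|3)=-1; sign (−1)^0·+1^2·-1^4 = +1.
(a,b)_11: α=0, u≡1; β=2, v≡1 (mod 11); (1|11)=+1, (1|11)=+1; sign (−1)^0·+1^2·+1^0 = +1.
(a,b)_7: α=1, u≡3; β=1, v≡5 (mod 7); (3|7)=-1, (5|7)=-1; sign (−1)^1·-1^1·-1^1 = -1.
(18445, -350455 / ℚ) ramifies at {7, 19}: a division algebra.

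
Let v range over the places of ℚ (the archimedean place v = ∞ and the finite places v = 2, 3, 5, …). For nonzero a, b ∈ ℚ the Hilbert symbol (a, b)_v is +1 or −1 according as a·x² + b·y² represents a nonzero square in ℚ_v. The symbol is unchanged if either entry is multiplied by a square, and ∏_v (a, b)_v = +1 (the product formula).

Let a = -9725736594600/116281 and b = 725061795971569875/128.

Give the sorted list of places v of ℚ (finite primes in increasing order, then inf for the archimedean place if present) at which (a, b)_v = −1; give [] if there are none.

Mod squares: a ≡ -26, b ≡ 75110. Check v ∈ {∞, 2, 3, 5, 7, 11, 13, 19, 29, 31, 37}.
v=2: v_2(a)=3, v_2(b)=-7; units ≡ 3, 3 (mod 8); ε·ε+αω+βω = 1·1+3·1+-7·1 ≡ 1  ⇒  (a,b)_2 = -1.
v=19: a=19^2·(≡2), b=19^0·(≡2) mod 19; (2|19)=-1, (2|19)=-1; (−1)^{2·0·9}·(-1)^0·(-1)^2 = +1.
v=29: a=29^2·(≡3), b=29^3·(≡23) mod 29; (3|29)=-1, (23|29)=+1; (−1)^{2·3·14}·(-1)^3·(+1)^2 = -1.
v=∞: -26 < 0 and 75110 > 0  ⇒  (a,b)_∞ = +1.
v=11: a=11^-2·(≡10), b=11^0·(≡7) mod 11; (10|11)=-1, (7|11)=-1; (−1)^{-2·0·5}·(-1)^0·(-1)^-2 = +1.
v=31: a=31^-2·(≡5), b=31^0·(≡10) mod 31; (5|31)=+1, (10|31)=+1; (−1)^{-2·0·15}·(+1)^0·(+1)^-2 = +1.
v=37: a=37^2·(≡33), b=37^3·(≡5) mod 37; (33|37)=+1, (5|37)=-1; (−1)^{2·3·18}·(+1)^3·(-1)^2 = +1.
v=7: a=7^0·(≡4), b=7^3·(≡5) mod 7; (4|7)=+1, (5|7)=-1; (−1)^{0·3·3}·(+1)^3·(-1)^0 = +1.
v=5: a=5^2·(≡1), b=5^3·(≡3) mod 5; (1|5)=+1, (3|5)=-1; (−1)^{2·3·2}·(+1)^3·(-1)^2 = +1.
v=3: a=3^2·(≡1), b=3^4·(≡2) mod 3; (1|3)=+1, (2|3)=-1; (−1)^{2·4·1}·(+1)^4·(-1)^2 = +1.
v=13: a=13^1·(≡7), b=13^2·(≡12) mod 13; (7|13)=-1, (12|13)=+1; (−1)^{1·2·6}·(-1)^2·(+1)^1 = +1.
(-26, 75110 / ℚ) ramifies at {2, 29}: a division algebra.

[2, 29]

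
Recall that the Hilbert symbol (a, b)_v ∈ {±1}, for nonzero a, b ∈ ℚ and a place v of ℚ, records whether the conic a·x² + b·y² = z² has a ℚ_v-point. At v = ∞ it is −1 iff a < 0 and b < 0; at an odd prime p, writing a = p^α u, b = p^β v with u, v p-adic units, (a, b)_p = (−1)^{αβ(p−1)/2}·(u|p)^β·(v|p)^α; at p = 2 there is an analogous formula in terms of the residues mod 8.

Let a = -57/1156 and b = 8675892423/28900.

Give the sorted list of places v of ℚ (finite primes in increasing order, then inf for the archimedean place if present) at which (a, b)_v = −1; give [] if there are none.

Mod squares: a ≡ -57, b ≡ 407. Check v ∈ {∞, 2, 3, 5, 11, 17, 19, 37}.
v=3: a=3^1·(≡2), b=3^10·(≡2) mod 3; (2|3)=-1, (2|3)=-1; (−1)^{1·10·1}·(-1)^10·(-1)^1 = -1.
v=37: a=37^0·(≡6), b=37^1·(≡25) mod 37; (6|37)=-1, (25|37)=+1; (−1)^{0·1·18}·(-1)^1·(+1)^0 = -1.
v=11: a=11^0·(≡9), b=11^1·(≡1) mod 11; (9|11)=+1, (1|11)=+1; (−1)^{0·1·5}·(+1)^1·(+1)^0 = +1.
v=17: a=17^-2·(≡7), b=17^-2·(≡16) mod 17; (7|17)=-1, (16|17)=+1; (−1)^{-2·-2·8}·(-1)^-2·(+1)^-2 = +1.
v=19: a=19^1·(≡1), b=19^2·(≡14) mod 19; (1|19)=+1, (14|19)=-1; (−1)^{1·2·9}·(+1)^2·(-1)^1 = -1.
v=2: v_2(a)=-2, v_2(b)=-2; units ≡ 7, 7 (mod 8); ε·ε+αω+βω = 1·1+-2·0+-2·0 ≡ 1  ⇒  (a,b)_2 = -1.
v=5: a=5^0·(≡3), b=5^-2·(≡3) mod 5; (3|5)=-1, (3|5)=-1; (−1)^{0·-2·2}·(-1)^-2·(-1)^0 = +1.
v=∞: -57 < 0 and 407 > 0  ⇒  (a,b)_∞ = +1.
Ram(-57, 407) = {2, 3, 19, 37}; no ℚ_2-point on the conic.

[2, 3, 19, 37]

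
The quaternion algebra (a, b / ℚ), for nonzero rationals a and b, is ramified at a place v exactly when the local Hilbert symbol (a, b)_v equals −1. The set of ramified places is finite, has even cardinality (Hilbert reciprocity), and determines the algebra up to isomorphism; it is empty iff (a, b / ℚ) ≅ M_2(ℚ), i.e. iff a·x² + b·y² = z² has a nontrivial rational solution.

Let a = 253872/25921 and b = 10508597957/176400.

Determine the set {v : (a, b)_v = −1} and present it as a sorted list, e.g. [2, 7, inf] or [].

(a, b) ≡ (1763, 513893) mod (ℚ^×)²; places V = {2, 3, 5, 7, 11, 13, 17, 19, 23, 37, 41, 43, ∞}.
(a,b)_41: α=1, u≡32; β=0, v≡37 (mod 41); (32|41)=+1, (37|41)=+1; sign (−1)^0·+1^0·+1^1 = +1.
(a,b)_23: α=-2, u≡7; β=0, v≡13 (mod 23); (7|23)=-1, (13|23)=+1; sign (−1)^0·-1^0·+1^-2 = +1.
(a,b)_13: α=0, u≡5; β=2, v≡4 (mod 13); (5|13)=-1, (4|13)=+1; sign (−1)^0·-1^2·+1^0 = +1.
(a,b)_∞: sgn(1763)=+, sgn(513893)=+, so +1.
(a,b)_17: α=0, u≡10; β=1, v≡12 (mod 17); (10|17)=-1, (12|17)=-1; sign (−1)^0·-1^1·-1^0 = -1.
(a,b)_19: α=0, u≡14; β=1, v≡3 (mod 19); (14|19)=-1, (3|19)=-1; sign (−1)^0·-1^1·-1^0 = -1.
(a,b)_37: α=0, u≡6; β=1, v≡29 (mod 37); (6|37)=-1, (29|37)=-1; sign (−1)^0·-1^1·-1^0 = -1.
(a,b)_43: α=1, u≡36; β=1, v≡1 (mod 43); (36|43)=+1, (1|43)=+1; sign (−1)^1·+1^1·+1^1 = -1.
(a,b)_7: α=-2, u≡6; β=-2, v≡2 (mod 7); (6|7)=-1, (2|7)=+1; sign (−1)^0·-1^-2·+1^-2 = +1.
(a,b)_3: α=2, u≡2; β=-2, v≡2 (mod 3); (2|3)=-1, (2|3)=-1; sign (−1)^0·-1^-2·-1^2 = +1.
(a,b)_11: α=0, u≡5; β=2, v≡6 (mod 11); (5|11)=+1, (6|11)=-1; sign (−1)^0·+1^2·-1^0 = +1.
(a,b)_5: α=0, u≡2; β=-2, v≡2 (mod 5); (2|5)=-1, (2|5)=-1; sign (−1)^0·-1^-2·-1^0 = +1.
(a,b)_2: α=4, β=-4; u≡3, v≡5 (mod 8); ε(u)ε(v)=1·0, αω(v)=4·1, βω(u)=-4·1; sum ≡ 0  ⇒  +1.
(1763, 513893 / ℚ) ramifies at {17, 19, 37, 43}: a division algebra.

[17, 19, 37, 43]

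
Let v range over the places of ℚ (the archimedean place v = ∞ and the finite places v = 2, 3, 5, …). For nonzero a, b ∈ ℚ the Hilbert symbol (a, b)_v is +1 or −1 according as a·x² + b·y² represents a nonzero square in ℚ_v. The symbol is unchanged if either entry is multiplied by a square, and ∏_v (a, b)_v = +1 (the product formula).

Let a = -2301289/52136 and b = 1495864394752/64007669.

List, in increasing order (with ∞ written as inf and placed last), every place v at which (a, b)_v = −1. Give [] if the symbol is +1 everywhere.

(a, b) ≡ (-266, 2461277) mod (ℚ^×)²; places V = {2, 7, 11, 13, 17, 19, 29, 37, 41, 43, 47, ∞}.
(a,b)_47: α=0, u≡34; β=2, v≡42 (mod 47); (34|47)=+1, (42|47)=+1; sign (−1)^0·+1^2·+1^0 = +1.
(a,b)_19: α=-1, u≡6; β=0, v≡16 (mod 19); (6|19)=+1, (16|19)=+1; sign (−1)^0·+1^0·+1^-1 = +1.
(a,b)_37: α=2, u≡7; β=-1, v≡32 (mod 37); (7|37)=+1, (32|37)=-1; sign (−1)^0·+1^-1·-1^2 = +1.
(a,b)_13: α=0, u≡6; β=3, v≡10 (mod 13); (6|13)=-1, (10|13)=+1; sign (−1)^0·-1^3·+1^0 = -1.
(a,b)_2: α=-3, β=10; u≡3, v≡5 (mod 8); ε(u)ε(v)=1·0, αω(v)=-3·1, βω(u)=10·1; sum ≡ 1  ⇒  -1.
(a,b)_41: α=2, u≡1; β=0, v≡3 (mod 41); (1|41)=+1, (3|41)=-1; sign (−1)^0·+1^0·-1^2 = +1.
(a,b)_43: α=0, u≡10; β=1, v≡6 (mod 43); (10|43)=+1, (6|43)=+1; sign (−1)^0·+1^1·+1^0 = +1.
(a,b)_11: α=0, u≡3; β=-2, v≡9 (mod 11); (3|11)=+1, (9|11)=+1; sign (−1)^0·+1^-2·+1^0 = +1.
(a,b)_7: α=-3, u≡2; β=1, v≡4 (mod 7); (2|7)=+1, (4|7)=+1; sign (−1)^1·+1^1·+1^-3 = -1.
(a,b)_17: α=0, u≡11; β=-1, v≡13 (mod 17); (11|17)=-1, (13|17)=+1; sign (−1)^0·-1^-1·+1^0 = -1.
(a,b)_∞: sgn(-266)=−, sgn(2461277)=+, so +1.
(a,b)_29: α=0, u≡28; β=-2, v≡19 (mod 29); (28|29)=+1, (19|29)=-1; sign (−1)^0·+1^-2·-1^0 = +1.
(-266, 2461277 / ℚ) ramifies at {2, 7, 13, 17}: a division algebra.

[2, 7, 13, 17]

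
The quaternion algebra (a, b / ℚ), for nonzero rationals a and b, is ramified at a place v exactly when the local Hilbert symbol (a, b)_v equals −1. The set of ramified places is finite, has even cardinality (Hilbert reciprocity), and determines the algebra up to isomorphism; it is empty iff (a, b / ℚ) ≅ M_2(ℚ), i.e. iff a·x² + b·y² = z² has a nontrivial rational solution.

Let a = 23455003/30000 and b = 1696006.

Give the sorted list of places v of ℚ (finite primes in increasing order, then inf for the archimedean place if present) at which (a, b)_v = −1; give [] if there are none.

Mod squares: a ≡ 3441, b ≡ 1696006. Check v ∈ {∞, 2, 3, 5, 11, 13, 31, 37, 41, 43}.
v=13: a=13^2·(≡10), b=13^1·(≡7) mod 13; (10|13)=+1, (7|13)=-1; (−1)^{2·1·6}·(+1)^1·(-1)^2 = +1.
v=43: a=43^0·(≡24), b=43^1·(≡11) mod 43; (24|43)=+1, (11|43)=+1; (−1)^{0·1·21}·(+1)^1·(+1)^0 = +1.
v=3: a=3^-1·(≡1), b=3^0·(≡1) mod 3; (1|3)=+1, (1|3)=+1; (−1)^{-1·0·1}·(+1)^0·(+1)^-1 = +1.
v=11: a=11^2·(≡4), b=11^0·(≡4) mod 11; (4|11)=+1, (4|11)=+1; (−1)^{2·0·5}·(+1)^0·(+1)^2 = +1.
v=2: v_2(a)=-4, v_2(b)=1; units ≡ 1, 3 (mod 8); ε·ε+αω+βω = 0·1+-4·1+1·0 ≡ 0  ⇒  (a,b)_2 = +1.
v=37: a=37^1·(≡32), b=37^1·(≡32) mod 37; (32|37)=-1, (32|37)=-1; (−1)^{1·1·18}·(-1)^1·(-1)^1 = +1.
v=31: a=31^1·(≡16), b=31^0·(≡27) mod 31; (16|31)=+1, (27|31)=-1; (−1)^{1·0·15}·(+1)^0·(-1)^1 = -1.
v=5: a=5^-4·(≡1), b=5^0·(≡1) mod 5; (1|5)=+1, (1|5)=+1; (−1)^{-4·0·2}·(+1)^0·(+1)^-4 = +1.
v=∞: 3441 > 0 and 1696006 > 0  ⇒  (a,b)_∞ = +1.
v=41: a=41^0·(≡6), b=41^1·(≡38) mod 41; (6|41)=-1, (38|41)=-1; (−1)^{0·1·20}·(-1)^1·(-1)^0 = -1.
(3441, 1696006 / ℚ) ramifies at {31, 41}: a division algebra.

[31, 41]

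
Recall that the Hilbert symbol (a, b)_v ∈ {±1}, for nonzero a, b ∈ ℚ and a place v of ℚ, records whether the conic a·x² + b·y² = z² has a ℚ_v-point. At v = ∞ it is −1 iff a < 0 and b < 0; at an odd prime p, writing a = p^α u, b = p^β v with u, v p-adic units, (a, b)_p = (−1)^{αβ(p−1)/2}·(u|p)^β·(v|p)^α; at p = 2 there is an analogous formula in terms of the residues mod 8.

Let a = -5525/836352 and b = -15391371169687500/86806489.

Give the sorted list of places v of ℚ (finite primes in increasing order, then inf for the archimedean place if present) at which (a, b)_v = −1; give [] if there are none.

[5, 13, 17, inf]

Mod squares: a ≡ -663, b ≡ -3315. Check v ∈ {∞, 2, 3, 5, 7, 11, 13, 17}.
v=∞: -663 < 0 and -3315 < 0  ⇒  (a,b)_∞ = -1.
v=2: v_2(a)=-8, v_2(b)=2; units ≡ 1, 5 (mod 8); ε·ε+αω+βω = 0·0+-8·1+2·0 ≡ 0  ⇒  (a,b)_2 = +1.
v=11: a=11^-2·(≡2), b=11^-6·(≡7) mod 11; (2|11)=-1, (7|11)=-1; (−1)^{-2·-6·5}·(-1)^-6·(-1)^-2 = +1.
v=5: a=5^2·(≡2), b=5^7·(≡2) mod 5; (2|5)=-1, (2|5)=-1; (−1)^{2·7·2}·(-1)^7·(-1)^2 = -1.
v=17: a=17^1·(≡5), b=17^3·(≡2) mod 17; (5|17)=-1, (2|17)=+1; (−1)^{1·3·8}·(-1)^3·(+1)^1 = -1.
v=7: a=7^0·(≡2), b=7^-2·(≡6) mod 7; (2|7)=+1, (6|7)=-1; (−1)^{0·-2·3}·(+1)^-2·(-1)^0 = +1.
v=13: a=13^1·(≡3), b=13^5·(≡2) mod 13; (3|13)=+1, (2|13)=-1; (−1)^{1·5·6}·(+1)^5·(-1)^1 = -1.
v=3: a=3^-3·(≡1), b=3^3·(≡2) mod 3; (1|3)=+1, (2|3)=-1; (−1)^{-3·3·1}·(+1)^3·(-1)^-3 = +1.
Ram(-663, -3315) = {5, 13, 17, ∞}; no ℚ_5-point on the conic.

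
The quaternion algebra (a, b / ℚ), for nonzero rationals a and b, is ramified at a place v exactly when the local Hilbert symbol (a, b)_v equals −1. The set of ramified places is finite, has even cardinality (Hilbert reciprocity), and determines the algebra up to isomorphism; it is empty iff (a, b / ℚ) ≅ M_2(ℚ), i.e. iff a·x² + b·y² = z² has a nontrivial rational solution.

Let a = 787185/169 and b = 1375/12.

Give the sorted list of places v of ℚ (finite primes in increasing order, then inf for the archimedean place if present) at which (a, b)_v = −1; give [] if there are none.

[3, 17]

(a, b) ≡ (1785, 165) mod (ℚ^×)²; places V = {2, 3, 5, 7, 11, 13, 17, ∞}.
(a,b)_11: α=0, u≡9; β=1, v≡4 (mod 11); (9|11)=+1, (4|11)=+1; sign (−1)^0·+1^1·+1^0 = +1.
(a,b)_7: α=3, u≡6; β=0, v≡2 (mod 7); (6|7)=-1, (2|7)=+1; sign (−1)^0·-1^0·+1^3 = +1.
(a,b)_3: α=3, u≡1; β=-1, v≡1 (mod 3); (1|3)=+1, (1|3)=+1; sign (−1)^1·+1^-1·+1^3 = -1.
(a,b)_5: α=1, u≡3; β=3, v≡3 (mod 5); (3|5)=-1, (3|5)=-1; sign (−1)^0·-1^3·-1^1 = +1.
(a,b)_∞: sgn(1785)=+, sgn(165)=+, so +1.
(a,b)_17: α=1, u≡3; β=0, v≡14 (mod 17); (3|17)=-1, (14|17)=-1; sign (−1)^0·-1^0·-1^1 = -1.
(a,b)_13: α=-2, u≡9; β=0, v≡3 (mod 13); (9|13)=+1, (3|13)=+1; sign (−1)^0·+1^0·+1^-2 = +1.
(a,b)_2: α=0, β=-2; u≡1, v≡5 (mod 8); ε(u)ε(v)=0·0, αω(v)=0·1, βω(u)=-2·0; sum ≡ 0  ⇒  +1.
|Ram(1785, 165)| = 2, even; anisotropic at {3, 17}.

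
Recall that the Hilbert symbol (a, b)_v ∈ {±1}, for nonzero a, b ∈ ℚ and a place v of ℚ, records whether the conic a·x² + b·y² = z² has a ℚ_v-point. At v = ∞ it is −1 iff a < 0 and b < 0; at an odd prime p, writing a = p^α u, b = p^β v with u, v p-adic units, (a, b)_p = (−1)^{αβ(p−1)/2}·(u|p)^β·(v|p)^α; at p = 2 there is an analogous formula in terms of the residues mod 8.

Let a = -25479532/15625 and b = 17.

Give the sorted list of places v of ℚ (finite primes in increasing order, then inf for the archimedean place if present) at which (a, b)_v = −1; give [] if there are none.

(a, b) ≡ (-6369883, 17) mod (ℚ^×)²; places V = {2, 5, 13, 17, 19, 37, 41, ∞}.
(a,b)_41: α=1, u≡27; β=0, v≡17 (mod 41); (27|41)=-1, (17|41)=-1; sign (−1)^0·-1^0·-1^1 = -1.
(a,b)_13: α=1, u≡6; β=0, v≡4 (mod 13); (6|13)=-1, (4|13)=+1; sign (−1)^0·-1^0·+1^1 = +1.
(a,b)_2: α=2, β=0; u≡5, v≡1 (mod 8); ε(u)ε(v)=0·0, αω(v)=2·0, βω(u)=0·1; sum ≡ 0  ⇒  +1.
(a,b)_37: α=1, u≡31; β=0, v≡17 (mod 37); (31|37)=-1, (17|37)=-1; sign (−1)^0·-1^0·-1^1 = -1.
(a,b)_19: α=1, u≡7; β=0, v≡17 (mod 19); (7|19)=+1, (17|19)=+1; sign (−1)^0·+1^0·+1^1 = +1.
(a,b)_17: α=1, u≡13; β=1, v≡1 (mod 17); (13|17)=+1, (1|17)=+1; sign (−1)^0·+1^1·+1^1 = +1.
(a,b)_∞: sgn(-6369883)=−, sgn(17)=+, so +1.
(a,b)_5: α=-6, u≡3; β=0, v≡2 (mod 5); (3|5)=-1, (2|5)=-1; sign (−1)^0·-1^0·-1^-6 = +1.
|Ram(-6369883, 17)| = 2, even; anisotropic at {37, 41}.

[37, 41]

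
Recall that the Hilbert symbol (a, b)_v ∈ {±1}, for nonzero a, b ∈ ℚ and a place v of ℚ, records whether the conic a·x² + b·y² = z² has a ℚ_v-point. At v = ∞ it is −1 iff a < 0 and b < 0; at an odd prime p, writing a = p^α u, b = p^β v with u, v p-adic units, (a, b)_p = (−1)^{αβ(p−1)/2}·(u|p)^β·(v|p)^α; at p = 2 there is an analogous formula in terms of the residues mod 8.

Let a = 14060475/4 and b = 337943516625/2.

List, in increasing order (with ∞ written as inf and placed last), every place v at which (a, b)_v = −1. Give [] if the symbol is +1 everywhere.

[2, 23]

Mod squares: a ≡ 62491, b ≡ 130. Check v ∈ {∞, 2, 3, 5, 11, 13, 19, 23}.
v=13: a=13^1·(≡10), b=13^1·(≡12) mod 13; (10|13)=+1, (12|13)=+1; (−1)^{1·1·6}·(+1)^1·(+1)^1 = +1.
v=23: a=23^1·(≡2), b=23^2·(≡17) mod 23; (2|23)=+1, (17|23)=-1; (−1)^{1·2·11}·(+1)^2·(-1)^1 = -1.
v=3: a=3^2·(≡1), b=3^2·(≡1) mod 3; (1|3)=+1, (1|3)=+1; (−1)^{2·2·1}·(+1)^2·(+1)^2 = +1.
v=5: a=5^2·(≡1), b=5^3·(≡4) mod 5; (1|5)=+1, (4|5)=+1; (−1)^{2·3·2}·(+1)^3·(+1)^2 = +1.
v=19: a=19^1·(≡8), b=19^2·(≡5) mod 19; (8|19)=-1, (5|19)=+1; (−1)^{1·2·9}·(-1)^2·(+1)^1 = +1.
v=11: a=11^1·(≡9), b=11^2·(≡5) mod 11; (9|11)=+1, (5|11)=+1; (−1)^{1·2·5}·(+1)^2·(+1)^1 = +1.
v=2: v_2(a)=-2, v_2(b)=-1; units ≡ 3, 1 (mod 8); ε·ε+αω+βω = 1·0+-2·0+-1·1 ≡ 1  ⇒  (a,b)_2 = -1.
v=∞: 62491 > 0 and 130 > 0  ⇒  (a,b)_∞ = +1.
Ram(62491, 130) = {2, 23}; no ℚ_2-point on the conic.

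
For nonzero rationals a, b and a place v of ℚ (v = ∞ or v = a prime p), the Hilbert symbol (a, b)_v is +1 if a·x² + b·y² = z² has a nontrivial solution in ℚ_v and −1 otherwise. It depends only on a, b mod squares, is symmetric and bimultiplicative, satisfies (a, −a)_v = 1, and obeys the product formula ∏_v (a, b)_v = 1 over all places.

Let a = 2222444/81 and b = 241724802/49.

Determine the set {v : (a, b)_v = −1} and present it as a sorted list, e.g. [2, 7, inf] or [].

(a, b) ≡ (11339, 836418) mod (ℚ^×)²; places V = {2, 3, 7, 11, 17, 19, 23, 29, ∞}.
(a,b)_7: α=2, u≡6; β=-2, v≡4 (mod 7); (6|7)=-1, (4|7)=+1; sign (−1)^0·-1^-2·+1^2 = +1.
(a,b)_23: α=1, u≡10; β=1, v≡13 (mod 23); (10|23)=-1, (13|23)=+1; sign (−1)^1·-1^1·+1^1 = +1.
(a,b)_∞: sgn(11339)=+, sgn(836418)=+, so +1.
(a,b)_2: α=2, β=1; u≡3, v≡1 (mod 8); ε(u)ε(v)=1·0, αω(v)=2·0, βω(u)=1·1; sum ≡ 1  ⇒  -1.
(a,b)_3: α=-4, u≡2; β=1, v≡1 (mod 3); (2|3)=-1, (1|3)=+1; sign (−1)^0·-1^1·+1^-4 = -1.
(a,b)_11: α=0, u≡1; β=1, v≡8 (mod 11); (1|11)=+1, (8|11)=-1; sign (−1)^0·+1^1·-1^0 = +1.
(a,b)_17: α=1, u≡8; β=2, v≡8 (mod 17); (8|17)=+1, (8|17)=+1; sign (−1)^0·+1^2·+1^1 = +1.
(a,b)_19: α=0, u≡18; β=1, v≡10 (mod 19); (18|19)=-1, (10|19)=-1; sign (−1)^0·-1^1·-1^0 = -1.
(a,b)_29: α=1, u≡26; β=1, v≡5 (mod 29); (26|29)=-1, (5|29)=+1; sign (−1)^0·-1^1·+1^1 = -1.
|Ram(11339, 836418)| = 4, even; anisotropic at {2, 3, 19, 29}.

[2, 3, 19, 29]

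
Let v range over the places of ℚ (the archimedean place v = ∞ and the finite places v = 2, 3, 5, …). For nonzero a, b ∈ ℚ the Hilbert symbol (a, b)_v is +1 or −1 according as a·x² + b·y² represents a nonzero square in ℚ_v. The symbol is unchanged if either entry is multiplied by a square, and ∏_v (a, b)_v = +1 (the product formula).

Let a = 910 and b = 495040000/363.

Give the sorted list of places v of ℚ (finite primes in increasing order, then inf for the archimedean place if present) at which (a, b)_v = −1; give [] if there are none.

[5, 13]

(a, b) ≡ (910, 9282) mod (ℚ^×)²; places V = {2, 3, 5, 7, 11, 13, 17, ∞}.
(a,b)_∞: sgn(910)=+, sgn(9282)=+, so +1.
(a,b)_17: α=0, u≡9; β=1, v≡9 (mod 17); (9|17)=+1, (9|17)=+1; sign (−1)^0·+1^1·+1^0 = +1.
(a,b)_13: α=1, u≡5; β=1, v≡3 (mod 13); (5|13)=-1, (3|13)=+1; sign (−1)^0·-1^1·+1^1 = -1.
(a,b)_7: α=1, u≡4; β=1, v≡6 (mod 7); (4|7)=+1, (6|7)=-1; sign (−1)^1·+1^1·-1^1 = +1.
(a,b)_5: α=1, u≡2; β=4, v≡3 (mod 5); (2|5)=-1, (3|5)=-1; sign (−1)^0·-1^4·-1^1 = -1.
(a,b)_3: α=0, u≡1; β=-1, v≡1 (mod 3); (1|3)=+1, (1|3)=+1; sign (−1)^0·+1^-1·+1^0 = +1.
(a,b)_11: α=0, u≡8; β=-2, v≡5 (mod 11); (8|11)=-1, (5|11)=+1; sign (−1)^0·-1^-2·+1^0 = +1.
(a,b)_2: α=1, β=9; u≡7, v≡1 (mod 8); ε(u)ε(v)=1·0, αω(v)=1·0, βω(u)=9·0; sum ≡ 0  ⇒  +1.
|Ram(910, 9282)| = 2, even; anisotropic at {5, 13}.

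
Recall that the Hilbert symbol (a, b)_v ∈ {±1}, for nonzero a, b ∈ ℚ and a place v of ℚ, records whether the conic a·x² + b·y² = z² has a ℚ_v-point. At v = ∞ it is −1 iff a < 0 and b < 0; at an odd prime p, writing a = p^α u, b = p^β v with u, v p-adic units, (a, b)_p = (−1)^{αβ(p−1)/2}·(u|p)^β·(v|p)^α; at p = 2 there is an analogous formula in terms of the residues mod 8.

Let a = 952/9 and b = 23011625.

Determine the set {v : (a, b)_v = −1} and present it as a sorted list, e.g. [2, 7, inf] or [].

Mod squares: a ≡ 238, b ≡ 65. Check v ∈ {∞, 2, 3, 5, 7, 13, 17}.
v=3: a=3^-2·(≡1), b=3^0·(≡2) mod 3; (1|3)=+1, (2|3)=-1; (−1)^{-2·0·1}·(+1)^0·(-1)^-2 = +1.
v=5: a=5^0·(≡3), b=5^3·(≡3) mod 5; (3|5)=-1, (3|5)=-1; (−1)^{0·3·2}·(-1)^3·(-1)^0 = -1.
v=∞: 238 > 0 and 65 > 0  ⇒  (a,b)_∞ = +1.
v=2: v_2(a)=3, v_2(b)=0; units ≡ 7, 1 (mod 8); ε·ε+αω+βω = 1·0+3·0+0·0 ≡ 0  ⇒  (a,b)_2 = +1.
v=7: a=7^1·(≡5), b=7^2·(≡2) mod 7; (5|7)=-1, (2|7)=+1; (−1)^{1·2·3}·(-1)^2·(+1)^1 = +1.
v=13: a=13^0·(≡9), b=13^1·(≡6) mod 13; (9|13)=+1, (6|13)=-1; (−1)^{0·1·6}·(+1)^1·(-1)^0 = +1.
v=17: a=17^1·(≡10), b=17^2·(≡14) mod 17; (10|17)=-1, (14|17)=-1; (−1)^{1·2·8}·(-1)^2·(-1)^1 = -1.
Ram(238, 65) = {5, 17}; no ℚ_5-point on the conic.

[5, 17]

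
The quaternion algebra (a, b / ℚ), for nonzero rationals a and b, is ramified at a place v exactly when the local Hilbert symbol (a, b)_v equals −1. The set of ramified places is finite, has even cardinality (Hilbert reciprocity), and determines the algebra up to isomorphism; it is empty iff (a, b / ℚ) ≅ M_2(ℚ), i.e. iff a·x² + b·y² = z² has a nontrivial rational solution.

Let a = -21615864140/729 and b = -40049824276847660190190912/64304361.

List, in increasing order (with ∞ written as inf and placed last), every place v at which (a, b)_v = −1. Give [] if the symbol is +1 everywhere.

(a, b) ≡ (-14969435, -13) mod (ℚ^×)²; places V = {2, 3, 5, 7, 11, 13, 17, 19, 23, 29, 31, ∞}.
(a,b)_29: α=0, u≡18; β=2, v≡28 (mod 29); (18|29)=-1, (28|29)=+1; sign (−1)^0·-1^2·+1^0 = +1.
(a,b)_23: α=1, u≡13; β=2, v≡5 (mod 23); (13|23)=+1, (5|23)=-1; sign (−1)^0·+1^2·-1^1 = -1.
(a,b)_7: α=0, u≡4; β=2, v≡1 (mod 7); (4|7)=+1, (1|7)=+1; sign (−1)^0·+1^2·+1^0 = +1.
(a,b)_3: α=-6, u≡1; β=-12, v≡2 (mod 3); (1|3)=+1, (2|3)=-1; sign (−1)^0·+1^-12·-1^-6 = +1.
(a,b)_2: α=2, β=6; u≡5, v≡3 (mod 8); ε(u)ε(v)=0·1, αω(v)=2·1, βω(u)=6·1; sum ≡ 0  ⇒  +1.
(a,b)_13: α=1, u≡6; β=3, v≡3 (mod 13); (6|13)=-1, (3|13)=+1; sign (−1)^0·-1^3·+1^1 = -1.
(a,b)_19: α=3, u≡10; β=6, v≡16 (mod 19); (10|19)=-1, (16|19)=+1; sign (−1)^0·-1^6·+1^3 = +1.
(a,b)_11: α=0, u≡3; β=-2, v≡5 (mod 11); (3|11)=+1, (5|11)=+1; sign (−1)^0·+1^-2·+1^0 = +1.
(a,b)_31: α=1, u≡10; β=2, v≡1 (mod 31); (10|31)=+1, (1|31)=+1; sign (−1)^0·+1^2·+1^1 = +1.
(a,b)_17: α=1, u≡14; β=2, v≡9 (mod 17); (14|17)=-1, (9|17)=+1; sign (−1)^0·-1^2·+1^1 = +1.
(a,b)_5: α=1, u≡3; β=0, v≡3 (mod 5); (3|5)=-1, (3|5)=-1; sign (−1)^0·-1^0·-1^1 = -1.
(a,b)_∞: sgn(-14969435)=−, sgn(-13)=−, so -1.
(-14969435, -13 / ℚ) ramifies at {5, 13, 23, ∞}: a division algebra.

[5, 13, 23, inf]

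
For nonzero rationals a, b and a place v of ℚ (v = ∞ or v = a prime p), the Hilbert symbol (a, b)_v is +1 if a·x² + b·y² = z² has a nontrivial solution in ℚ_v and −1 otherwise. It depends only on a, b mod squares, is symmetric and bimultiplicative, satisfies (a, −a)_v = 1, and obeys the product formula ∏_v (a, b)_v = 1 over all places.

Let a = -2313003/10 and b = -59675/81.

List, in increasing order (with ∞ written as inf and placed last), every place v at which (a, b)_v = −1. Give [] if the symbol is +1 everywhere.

Mod squares: a ≡ -23130030, b ≡ -2387. Check v ∈ {∞, 2, 3, 5, 7, 11, 17, 19, 31}.
v=11: a=11^1·(≡8), b=11^1·(≡5) mod 11; (8|11)=-1, (5|11)=+1; (−1)^{1·1·5}·(-1)^1·(+1)^1 = +1.
v=17: a=17^1·(≡6), b=17^0·(≡14) mod 17; (6|17)=-1, (14|17)=-1; (−1)^{1·0·8}·(-1)^0·(-1)^1 = -1.
v=31: a=31^1·(≡19), b=31^1·(≡8) mod 31; (19|31)=+1, (8|31)=+1; (−1)^{1·1·15}·(+1)^1·(+1)^1 = -1.
v=5: a=5^-1·(≡1), b=5^2·(≡3) mod 5; (1|5)=+1, (3|5)=-1; (−1)^{-1·2·2}·(+1)^2·(-1)^-1 = -1.
v=2: v_2(a)=-1, v_2(b)=0; units ≡ 1, 5 (mod 8); ε·ε+αω+βω = 0·0+-1·1+0·0 ≡ 1  ⇒  (a,b)_2 = -1.
v=3: a=3^1·(≡2), b=3^-4·(≡1) mod 3; (2|3)=-1, (1|3)=+1; (−1)^{1·-4·1}·(-1)^-4·(+1)^1 = +1.
v=7: a=7^1·(≡2), b=7^1·(≡2) mod 7; (2|7)=+1, (2|7)=+1; (−1)^{1·1·3}·(+1)^1·(+1)^1 = -1.
v=∞: -23130030 < 0 and -2387 < 0  ⇒  (a,b)_∞ = -1.
v=19: a=19^1·(≡11), b=19^0·(≡16) mod 19; (11|19)=+1, (16|19)=+1; (−1)^{1·0·9}·(+1)^0·(+1)^1 = +1.
(-23130030, -2387 / ℚ) ramifies at {2, 5, 7, 17, 31, ∞}: a division algebra.

[2, 5, 7, 17, 31, inf]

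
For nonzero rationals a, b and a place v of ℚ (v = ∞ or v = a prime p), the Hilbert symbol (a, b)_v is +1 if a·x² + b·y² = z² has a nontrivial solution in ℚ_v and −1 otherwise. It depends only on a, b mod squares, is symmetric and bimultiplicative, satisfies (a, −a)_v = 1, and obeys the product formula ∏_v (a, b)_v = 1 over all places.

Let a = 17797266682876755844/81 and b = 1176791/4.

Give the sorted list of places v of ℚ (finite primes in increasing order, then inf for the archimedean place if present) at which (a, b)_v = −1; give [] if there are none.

[7, 29]

Mod squares: a ≡ 65569, b ≡ 1176791. Check v ∈ {∞, 2, 3, 7, 11, 17, 19, 29, 31}.
v=31: a=31^2·(≡8), b=31^1·(≡12) mod 31; (8|31)=+1, (12|31)=-1; (−1)^{2·1·15}·(+1)^1·(-1)^2 = +1.
v=∞: 65569 > 0 and 1176791 > 0  ⇒  (a,b)_∞ = +1.
v=3: a=3^-4·(≡1), b=3^0·(≡2) mod 3; (1|3)=+1, (2|3)=-1; (−1)^{-4·0·1}·(+1)^0·(-1)^-4 = +1.
v=11: a=11^2·(≡3), b=11^1·(≡7) mod 11; (3|11)=+1, (7|11)=-1; (−1)^{2·1·5}·(+1)^1·(-1)^2 = +1.
v=2: v_2(a)=2, v_2(b)=-2; units ≡ 1, 7 (mod 8); ε·ε+αω+βω = 0·1+2·0+-2·0 ≡ 0  ⇒  (a,b)_2 = +1.
v=29: a=29^3·(≡22), b=29^1·(≡2) mod 29; (22|29)=+1, (2|29)=-1; (−1)^{3·1·14}·(+1)^1·(-1)^3 = -1.
v=17: a=17^3·(≡13), b=17^1·(≡4) mod 17; (13|17)=+1, (4|17)=+1; (−1)^{3·1·8}·(+1)^1·(+1)^3 = +1.
v=7: a=7^5·(≡1), b=7^1·(≡2) mod 7; (1|7)=+1, (2|7)=+1; (−1)^{5·1·3}·(+1)^1·(+1)^5 = -1.
v=19: a=19^1·(≡14), b=19^0·(≡16) mod 19; (14|19)=-1, (16|19)=+1; (−1)^{1·0·9}·(-1)^0·(+1)^1 = +1.
(65569, 1176791 / ℚ) ramifies at {7, 29}: a division algebra.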